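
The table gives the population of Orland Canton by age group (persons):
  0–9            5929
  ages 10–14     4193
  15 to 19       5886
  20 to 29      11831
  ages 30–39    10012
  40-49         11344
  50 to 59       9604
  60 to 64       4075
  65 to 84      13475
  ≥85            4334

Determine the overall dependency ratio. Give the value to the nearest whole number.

Total dependency ratio: 53

0–14: 5929 + 4193 = 10122
15–64: 5886 + 11831 + 10012 + 11344 + 9604 + 4075 = 52752
65+: 13475 + 4334 = 17809
Total dependency ratio = (10122 + 17809) / 52752 × 100 = 27931 / 52752 × 100 = 53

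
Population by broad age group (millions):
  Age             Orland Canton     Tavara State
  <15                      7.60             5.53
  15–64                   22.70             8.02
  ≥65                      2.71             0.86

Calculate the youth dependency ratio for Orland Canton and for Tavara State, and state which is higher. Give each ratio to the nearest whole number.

Orland Canton: 7.60 / 22.70 × 100 = 33
Tavara State: 5.53 / 8.02 × 100 = 69

Orland Canton: 33
Tavara State: 69
Higher: Tavara State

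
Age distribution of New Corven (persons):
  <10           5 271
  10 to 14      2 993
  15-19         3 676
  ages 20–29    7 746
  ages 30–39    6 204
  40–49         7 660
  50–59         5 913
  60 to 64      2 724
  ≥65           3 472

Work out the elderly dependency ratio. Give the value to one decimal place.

Old-age dependency ratio: 10.2

0–14: 5 271 + 2 993 = 8 264
15–64: 3 676 + 7 746 + 6 204 + 7 660 + 5 913 + 2 724 = 33 923
65+: 3 472
Old-age dependency ratio = 3 472 / 33 923 × 100 = 10.2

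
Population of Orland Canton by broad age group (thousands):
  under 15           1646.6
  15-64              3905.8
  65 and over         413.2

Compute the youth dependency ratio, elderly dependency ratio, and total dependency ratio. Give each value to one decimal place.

Youth dependency ratio: 42.2
Old-age dependency ratio: 10.6
Total dependency ratio: 52.7

Youth dependency ratio = 1646.6 / 3905.8 × 100 = 42.2
Old-age dependency ratio = 413.2 / 3905.8 × 100 = 10.6
Total dependency ratio = (1646.6 + 413.2) / 3905.8 × 100 = 2059.8 / 3905.8 × 100 = 52.7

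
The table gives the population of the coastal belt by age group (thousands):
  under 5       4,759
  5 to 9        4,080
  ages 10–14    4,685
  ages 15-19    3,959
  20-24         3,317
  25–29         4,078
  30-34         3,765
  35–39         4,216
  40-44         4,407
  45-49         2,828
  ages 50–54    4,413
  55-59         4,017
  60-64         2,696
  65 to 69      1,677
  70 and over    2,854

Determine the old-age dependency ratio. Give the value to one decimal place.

0–14: 4,759 + 4,080 + 4,685 = 13,524
15–64: 3,959 + 3,317 + 4,078 + 3,765 + 4,216 + 4,407 + 2,828 + 4,413 + 4,017 + 2,696 = 37,696
65+: 1,677 + 2,854 = 4,531
Old-age dependency ratio = 4,531 / 37,696 × 100 = 12.0

Old-age dependency ratio: 12.0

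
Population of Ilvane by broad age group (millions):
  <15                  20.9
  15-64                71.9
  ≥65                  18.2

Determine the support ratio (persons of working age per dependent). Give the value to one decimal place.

Support ratio = 71.9 / (20.9 + 18.2) = 71.9 / 39.1 = 1.8

Support ratio: 1.8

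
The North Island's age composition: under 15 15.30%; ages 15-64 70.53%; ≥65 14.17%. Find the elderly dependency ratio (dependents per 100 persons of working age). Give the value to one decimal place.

Old-age dependency ratio: 20.1

Old-age dependency ratio = 14.17 / 70.53 × 100 = 20.1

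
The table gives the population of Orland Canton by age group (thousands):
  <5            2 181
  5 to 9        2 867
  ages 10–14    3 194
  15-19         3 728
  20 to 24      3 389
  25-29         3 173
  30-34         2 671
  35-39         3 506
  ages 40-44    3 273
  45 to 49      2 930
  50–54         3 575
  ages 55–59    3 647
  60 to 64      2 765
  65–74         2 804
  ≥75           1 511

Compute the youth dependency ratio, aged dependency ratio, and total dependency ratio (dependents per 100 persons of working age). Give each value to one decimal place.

0–14: 2 181 + 2 867 + 3 194 = 8 242
15–64: 3 728 + 3 389 + 3 173 + 2 671 + 3 506 + 3 273 + 2 930 + 3 575 + 3 647 + 2 765 = 32 657
65+: 2 804 + 1 511 = 4 315
Youth dependency ratio = 8 242 / 32 657 × 100 = 25.2
Old-age dependency ratio = 4 315 / 32 657 × 100 = 13.2
Total dependency ratio = (8 242 + 4 315) / 32 657 × 100 = 12 557 / 32 657 × 100 = 38.5

Youth dependency ratio: 25.2
Old-age dependency ratio: 13.2
Total dependency ratio: 38.5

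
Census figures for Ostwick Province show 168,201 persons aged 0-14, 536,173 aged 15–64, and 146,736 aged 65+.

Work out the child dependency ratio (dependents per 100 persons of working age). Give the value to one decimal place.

Youth dependency ratio: 31.4

Youth dependency ratio = 168,201 / 536,173 × 100 = 31.4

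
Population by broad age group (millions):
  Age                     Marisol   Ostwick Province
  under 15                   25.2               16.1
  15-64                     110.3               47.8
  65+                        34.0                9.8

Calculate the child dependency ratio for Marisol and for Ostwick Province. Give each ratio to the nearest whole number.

Marisol: 23
Ostwick Province: 34

Marisol: 25.2 / 110.3 × 100 = 23
Ostwick Province: 16.1 / 47.8 × 100 = 34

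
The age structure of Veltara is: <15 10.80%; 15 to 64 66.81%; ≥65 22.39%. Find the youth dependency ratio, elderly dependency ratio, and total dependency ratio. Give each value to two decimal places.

Youth dependency ratio: 16.17
Old-age dependency ratio: 33.51
Total dependency ratio: 49.68

Youth dependency ratio = 10.80 / 66.81 × 100 = 16.17
Old-age dependency ratio = 22.39 / 66.81 × 100 = 33.51
Total dependency ratio = (10.80 + 22.39) / 66.81 × 100 = 33.19 / 66.81 × 100 = 49.68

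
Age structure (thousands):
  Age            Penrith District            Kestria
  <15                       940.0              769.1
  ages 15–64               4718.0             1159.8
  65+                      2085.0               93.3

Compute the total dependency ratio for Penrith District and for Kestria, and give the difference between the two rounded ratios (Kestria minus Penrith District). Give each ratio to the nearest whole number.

Penrith District: 64
Kestria: 74
Difference: +10

Penrith District: (940.0 + 2085.0) / 4718.0 × 100 = 3025.0 / 4718.0 × 100 = 64
Kestria: (769.1 + 93.3) / 1159.8 × 100 = 862.4 / 1159.8 × 100 = 74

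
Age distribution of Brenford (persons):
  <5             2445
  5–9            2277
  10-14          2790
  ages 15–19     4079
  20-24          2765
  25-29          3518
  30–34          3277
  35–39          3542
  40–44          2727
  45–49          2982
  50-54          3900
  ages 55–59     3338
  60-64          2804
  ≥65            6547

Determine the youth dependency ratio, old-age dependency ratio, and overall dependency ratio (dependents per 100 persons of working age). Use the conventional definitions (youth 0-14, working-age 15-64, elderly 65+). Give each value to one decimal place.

Youth dependency ratio: 22.8
Old-age dependency ratio: 19.9
Total dependency ratio: 42.7

0–14: 2445 + 2277 + 2790 = 7512
15–64: 4079 + 2765 + 3518 + 3277 + 3542 + 2727 + 2982 + 3900 + 3338 + 2804 = 32932
65+: 6547
Youth dependency ratio = 7512 / 32932 × 100 = 22.8
Old-age dependency ratio = 6547 / 32932 × 100 = 19.9
Total dependency ratio = (7512 + 6547) / 32932 × 100 = 14059 / 32932 × 100 = 42.7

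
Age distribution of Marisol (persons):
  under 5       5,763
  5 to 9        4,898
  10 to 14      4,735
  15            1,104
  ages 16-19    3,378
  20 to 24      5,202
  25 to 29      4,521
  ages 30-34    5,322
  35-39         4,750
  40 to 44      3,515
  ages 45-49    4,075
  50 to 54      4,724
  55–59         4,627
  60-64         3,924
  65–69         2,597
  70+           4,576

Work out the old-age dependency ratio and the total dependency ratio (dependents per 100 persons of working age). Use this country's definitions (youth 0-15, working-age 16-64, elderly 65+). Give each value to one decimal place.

0–15: 5,763 + 4,898 + 4,735 + 1,104 = 16,500
16–64: 3,378 + 5,202 + 4,521 + 5,322 + 4,750 + 3,515 + 4,075 + 4,724 + 4,627 + 3,924 = 44,038
65+: 2,597 + 4,576 = 7,173
Old-age dependency ratio = 7,173 / 44,038 × 100 = 16.3
Total dependency ratio = (16,500 + 7,173) / 44,038 × 100 = 23,673 / 44,038 × 100 = 53.8

Old-age dependency ratio: 16.3
Total dependency ratio: 53.8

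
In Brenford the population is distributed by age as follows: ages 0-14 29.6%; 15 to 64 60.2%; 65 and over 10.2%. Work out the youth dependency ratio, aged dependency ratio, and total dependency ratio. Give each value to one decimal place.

Youth dependency ratio = 29.6 / 60.2 × 100 = 49.2
Old-age dependency ratio = 10.2 / 60.2 × 100 = 16.9
Total dependency ratio = (29.6 + 10.2) / 60.2 × 100 = 39.8 / 60.2 × 100 = 66.1

Youth dependency ratio: 49.2
Old-age dependency ratio: 16.9
Total dependency ratio: 66.1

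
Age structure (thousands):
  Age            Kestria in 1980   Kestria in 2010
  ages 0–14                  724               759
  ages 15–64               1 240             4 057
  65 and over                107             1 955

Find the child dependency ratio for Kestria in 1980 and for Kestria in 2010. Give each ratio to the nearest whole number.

Kestria in 1980: 724 / 1 240 × 100 = 58
Kestria in 2010: 759 / 4 057 × 100 = 19

Kestria in 1980: 58
Kestria in 2010: 19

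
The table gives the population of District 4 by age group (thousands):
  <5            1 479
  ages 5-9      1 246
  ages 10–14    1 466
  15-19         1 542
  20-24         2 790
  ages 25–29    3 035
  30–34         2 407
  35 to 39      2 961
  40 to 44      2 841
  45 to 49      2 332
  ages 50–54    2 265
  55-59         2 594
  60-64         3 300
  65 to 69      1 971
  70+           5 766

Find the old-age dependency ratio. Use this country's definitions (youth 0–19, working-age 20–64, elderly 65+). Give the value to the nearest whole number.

Old-age dependency ratio: 32

0–19: 1 479 + 1 246 + 1 466 + 1 542 = 5 733
20–64: 2 790 + 3 035 + 2 407 + 2 961 + 2 841 + 2 332 + 2 265 + 2 594 + 3 300 = 24 525
65+: 1 971 + 5 766 = 7 737
Old-age dependency ratio = 7 737 / 24 525 × 100 = 32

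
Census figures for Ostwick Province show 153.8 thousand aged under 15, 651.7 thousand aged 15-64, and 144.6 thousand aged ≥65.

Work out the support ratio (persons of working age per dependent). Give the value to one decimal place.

Support ratio = 651.7 / (153.8 + 144.6) = 651.7 / 298.4 = 2.2

Support ratio: 2.2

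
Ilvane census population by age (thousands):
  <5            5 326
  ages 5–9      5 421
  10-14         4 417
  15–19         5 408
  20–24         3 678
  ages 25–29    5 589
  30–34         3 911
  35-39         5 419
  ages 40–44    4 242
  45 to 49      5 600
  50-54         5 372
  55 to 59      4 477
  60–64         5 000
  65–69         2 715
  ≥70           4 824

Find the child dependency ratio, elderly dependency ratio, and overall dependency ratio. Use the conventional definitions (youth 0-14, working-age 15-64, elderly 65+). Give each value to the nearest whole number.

Youth dependency ratio: 31
Old-age dependency ratio: 15
Total dependency ratio: 47

0–14: 5 326 + 5 421 + 4 417 = 15 164
15–64: 5 408 + 3 678 + 5 589 + 3 911 + 5 419 + 4 242 + 5 600 + 5 372 + 4 477 + 5 000 = 48 696
65+: 2 715 + 4 824 = 7 539
Youth dependency ratio = 15 164 / 48 696 × 100 = 31
Old-age dependency ratio = 7 539 / 48 696 × 100 = 15
Total dependency ratio = (15 164 + 7 539) / 48 696 × 100 = 22 703 / 48 696 × 100 = 47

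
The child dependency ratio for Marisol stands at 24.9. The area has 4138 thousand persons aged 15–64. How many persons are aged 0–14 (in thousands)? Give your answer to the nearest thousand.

Youth dependency ratio = youth / working-age × 100
24.9 = Y / 4138 × 100
⇒ 1030

Aged 0–14: 1030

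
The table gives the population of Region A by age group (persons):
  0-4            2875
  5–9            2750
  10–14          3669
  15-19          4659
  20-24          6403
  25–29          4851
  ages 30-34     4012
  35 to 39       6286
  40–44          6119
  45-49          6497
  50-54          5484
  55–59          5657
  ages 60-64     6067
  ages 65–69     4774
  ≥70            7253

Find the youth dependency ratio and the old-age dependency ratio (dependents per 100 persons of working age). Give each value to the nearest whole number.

0–14: 2875 + 2750 + 3669 = 9294
15–64: 4659 + 6403 + 4851 + 4012 + 6286 + 6119 + 6497 + 5484 + 5657 + 6067 = 56035
65+: 4774 + 7253 = 12027
Youth dependency ratio = 9294 / 56035 × 100 = 17
Old-age dependency ratio = 12027 / 56035 × 100 = 21

Youth dependency ratio: 17
Old-age dependency ratio: 21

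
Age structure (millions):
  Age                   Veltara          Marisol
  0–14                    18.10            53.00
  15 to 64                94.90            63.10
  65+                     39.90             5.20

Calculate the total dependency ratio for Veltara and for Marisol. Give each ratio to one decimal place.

Veltara: (18.10 + 39.90) / 94.90 × 100 = 58.00 / 94.90 × 100 = 61.1
Marisol: (53.00 + 5.20) / 63.10 × 100 = 58.20 / 63.10 × 100 = 92.2

Veltara: 61.1
Marisol: 92.2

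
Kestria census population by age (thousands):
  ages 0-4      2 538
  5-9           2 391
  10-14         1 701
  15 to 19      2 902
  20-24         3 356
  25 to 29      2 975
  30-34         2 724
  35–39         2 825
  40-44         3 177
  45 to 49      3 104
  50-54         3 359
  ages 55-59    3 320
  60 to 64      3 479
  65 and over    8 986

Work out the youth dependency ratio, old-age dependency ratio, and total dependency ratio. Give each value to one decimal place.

Youth dependency ratio: 21.2
Old-age dependency ratio: 28.8
Total dependency ratio: 50.0

0–14: 2 538 + 2 391 + 1 701 = 6 630
15–64: 2 902 + 3 356 + 2 975 + 2 724 + 2 825 + 3 177 + 3 104 + 3 359 + 3 320 + 3 479 = 31 221
65+: 8 986
Youth dependency ratio = 6 630 / 31 221 × 100 = 21.2
Old-age dependency ratio = 8 986 / 31 221 × 100 = 28.8
Total dependency ratio = (6 630 + 8 986) / 31 221 × 100 = 15 616 / 31 221 × 100 = 50.0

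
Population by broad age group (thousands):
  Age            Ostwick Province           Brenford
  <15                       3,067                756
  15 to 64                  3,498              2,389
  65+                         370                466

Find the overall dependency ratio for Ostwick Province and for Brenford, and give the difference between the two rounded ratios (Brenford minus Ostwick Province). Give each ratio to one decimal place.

Ostwick Province: (3,067 + 370) / 3,498 × 100 = 3,437 / 3,498 × 100 = 98.3
Brenford: (756 + 466) / 2,389 × 100 = 1,222 / 2,389 × 100 = 51.2

Ostwick Province: 98.3
Brenford: 51.2
Difference: -47.1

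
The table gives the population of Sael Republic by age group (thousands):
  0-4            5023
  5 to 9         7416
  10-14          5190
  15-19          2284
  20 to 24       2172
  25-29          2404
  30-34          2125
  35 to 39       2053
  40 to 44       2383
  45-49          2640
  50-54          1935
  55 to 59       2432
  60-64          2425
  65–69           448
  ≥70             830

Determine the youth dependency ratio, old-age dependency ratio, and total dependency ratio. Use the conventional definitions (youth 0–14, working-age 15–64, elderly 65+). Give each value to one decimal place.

Youth dependency ratio: 77.1
Old-age dependency ratio: 5.6
Total dependency ratio: 82.7

0–14: 5023 + 7416 + 5190 = 17629
15–64: 2284 + 2172 + 2404 + 2125 + 2053 + 2383 + 2640 + 1935 + 2432 + 2425 = 22853
65+: 448 + 830 = 1278
Youth dependency ratio = 17629 / 22853 × 100 = 77.1
Old-age dependency ratio = 1278 / 22853 × 100 = 5.6
Total dependency ratio = (17629 + 1278) / 22853 × 100 = 18907 / 22853 × 100 = 82.7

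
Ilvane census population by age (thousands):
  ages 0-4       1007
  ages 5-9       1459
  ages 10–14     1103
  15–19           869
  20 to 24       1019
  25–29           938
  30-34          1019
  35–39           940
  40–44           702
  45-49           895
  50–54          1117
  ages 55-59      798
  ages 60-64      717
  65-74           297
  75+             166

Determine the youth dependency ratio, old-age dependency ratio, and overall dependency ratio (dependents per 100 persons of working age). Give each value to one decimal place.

Youth dependency ratio: 39.6
Old-age dependency ratio: 5.1
Total dependency ratio: 44.7

0–14: 1007 + 1459 + 1103 = 3569
15–64: 869 + 1019 + 938 + 1019 + 940 + 702 + 895 + 1117 + 798 + 717 = 9014
65+: 297 + 166 = 463
Youth dependency ratio = 3569 / 9014 × 100 = 39.6
Old-age dependency ratio = 463 / 9014 × 100 = 5.1
Total dependency ratio = (3569 + 463) / 9014 × 100 = 4032 / 9014 × 100 = 44.7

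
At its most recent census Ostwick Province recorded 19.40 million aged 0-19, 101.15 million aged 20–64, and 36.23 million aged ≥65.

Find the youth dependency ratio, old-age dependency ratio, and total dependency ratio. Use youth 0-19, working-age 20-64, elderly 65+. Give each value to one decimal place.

Youth dependency ratio: 19.2
Old-age dependency ratio: 35.8
Total dependency ratio: 55.0

Youth dependency ratio = 19.40 / 101.15 × 100 = 19.2
Old-age dependency ratio = 36.23 / 101.15 × 100 = 35.8
Total dependency ratio = (19.40 + 36.23) / 101.15 × 100 = 55.63 / 101.15 × 100 = 55.0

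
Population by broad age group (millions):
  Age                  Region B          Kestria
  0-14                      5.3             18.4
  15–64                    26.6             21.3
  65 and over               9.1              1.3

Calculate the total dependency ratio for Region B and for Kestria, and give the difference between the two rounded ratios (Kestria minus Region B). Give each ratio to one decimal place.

Region B: 54.1
Kestria: 92.5
Difference: +38.4

Region B: (5.3 + 9.1) / 26.6 × 100 = 14.4 / 26.6 × 100 = 54.1
Kestria: (18.4 + 1.3) / 21.3 × 100 = 19.7 / 21.3 × 100 = 92.5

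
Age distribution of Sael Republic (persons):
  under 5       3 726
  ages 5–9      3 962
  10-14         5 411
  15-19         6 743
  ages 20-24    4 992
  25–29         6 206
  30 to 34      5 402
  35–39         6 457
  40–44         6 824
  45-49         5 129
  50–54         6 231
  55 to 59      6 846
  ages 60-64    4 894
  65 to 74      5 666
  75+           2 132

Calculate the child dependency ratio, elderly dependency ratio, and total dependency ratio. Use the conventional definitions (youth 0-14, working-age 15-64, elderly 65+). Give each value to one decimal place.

Youth dependency ratio: 21.9
Old-age dependency ratio: 13.1
Total dependency ratio: 35.0

0–14: 3 726 + 3 962 + 5 411 = 13 099
15–64: 6 743 + 4 992 + 6 206 + 5 402 + 6 457 + 6 824 + 5 129 + 6 231 + 6 846 + 4 894 = 59 724
65+: 5 666 + 2 132 = 7 798
Youth dependency ratio = 13 099 / 59 724 × 100 = 21.9
Old-age dependency ratio = 7 798 / 59 724 × 100 = 13.1
Total dependency ratio = (13 099 + 7 798) / 59 724 × 100 = 20 897 / 59 724 × 100 = 35.0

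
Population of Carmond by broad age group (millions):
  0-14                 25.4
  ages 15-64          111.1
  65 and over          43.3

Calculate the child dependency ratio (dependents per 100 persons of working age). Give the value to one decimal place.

Youth dependency ratio: 22.9

Youth dependency ratio = 25.4 / 111.1 × 100 = 22.9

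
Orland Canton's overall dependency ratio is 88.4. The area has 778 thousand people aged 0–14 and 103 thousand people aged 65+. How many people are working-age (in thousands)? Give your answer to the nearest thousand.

Total dependency ratio = (youth + elderly) / working-age × 100
88.4 = (778 + 103) / W × 100
⇒ 997

Working-age: 997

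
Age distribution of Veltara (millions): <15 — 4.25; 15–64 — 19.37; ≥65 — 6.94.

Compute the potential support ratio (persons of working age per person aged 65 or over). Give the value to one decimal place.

Potential support ratio = 19.37 / 6.94 = 2.8

Potential support ratio: 2.8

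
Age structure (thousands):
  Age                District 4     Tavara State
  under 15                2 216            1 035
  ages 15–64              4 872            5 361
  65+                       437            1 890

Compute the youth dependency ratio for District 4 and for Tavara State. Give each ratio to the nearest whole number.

District 4: 45
Tavara State: 19

District 4: 2 216 / 4 872 × 100 = 45
Tavara State: 1 035 / 5 361 × 100 = 19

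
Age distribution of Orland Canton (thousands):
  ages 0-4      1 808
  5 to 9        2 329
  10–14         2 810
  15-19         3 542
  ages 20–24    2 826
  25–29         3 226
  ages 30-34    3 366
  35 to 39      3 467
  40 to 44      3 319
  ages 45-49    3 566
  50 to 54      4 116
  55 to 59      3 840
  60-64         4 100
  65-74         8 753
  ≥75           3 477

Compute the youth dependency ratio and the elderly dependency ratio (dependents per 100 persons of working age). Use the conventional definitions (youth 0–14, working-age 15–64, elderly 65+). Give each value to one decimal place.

Youth dependency ratio: 19.6
Old-age dependency ratio: 34.6

0–14: 1 808 + 2 329 + 2 810 = 6 947
15–64: 3 542 + 2 826 + 3 226 + 3 366 + 3 467 + 3 319 + 3 566 + 4 116 + 3 840 + 4 100 = 35 368
65+: 8 753 + 3 477 = 12 230
Youth dependency ratio = 6 947 / 35 368 × 100 = 19.6
Old-age dependency ratio = 12 230 / 35 368 × 100 = 34.6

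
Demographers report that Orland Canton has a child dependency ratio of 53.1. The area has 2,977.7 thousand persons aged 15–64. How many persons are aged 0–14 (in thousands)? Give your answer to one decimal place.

Youth dependency ratio = youth / working-age × 100
53.1 = Y / 2,977.7 × 100
⇒ 1,581.2

Aged 0–14: 1,581.2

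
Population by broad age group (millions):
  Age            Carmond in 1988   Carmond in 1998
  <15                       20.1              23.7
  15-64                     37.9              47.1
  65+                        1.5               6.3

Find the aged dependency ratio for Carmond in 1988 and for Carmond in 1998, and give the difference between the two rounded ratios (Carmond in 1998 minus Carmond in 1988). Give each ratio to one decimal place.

Carmond in 1988: 4.0
Carmond in 1998: 13.4
Difference: +9.4

Carmond in 1988: 1.5 / 37.9 × 100 = 4.0
Carmond in 1998: 6.3 / 47.1 × 100 = 13.4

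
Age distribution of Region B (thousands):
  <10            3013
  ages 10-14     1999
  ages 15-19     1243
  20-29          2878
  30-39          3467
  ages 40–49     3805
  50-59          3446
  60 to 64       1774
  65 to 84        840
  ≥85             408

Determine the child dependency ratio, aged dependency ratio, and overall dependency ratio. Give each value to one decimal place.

Youth dependency ratio: 30.2
Old-age dependency ratio: 7.5
Total dependency ratio: 37.7

0–14: 3013 + 1999 = 5012
15–64: 1243 + 2878 + 3467 + 3805 + 3446 + 1774 = 16613
65+: 840 + 408 = 1248
Youth dependency ratio = 5012 / 16613 × 100 = 30.2
Old-age dependency ratio = 1248 / 16613 × 100 = 7.5
Total dependency ratio = (5012 + 1248) / 16613 × 100 = 6260 / 16613 × 100 = 37.7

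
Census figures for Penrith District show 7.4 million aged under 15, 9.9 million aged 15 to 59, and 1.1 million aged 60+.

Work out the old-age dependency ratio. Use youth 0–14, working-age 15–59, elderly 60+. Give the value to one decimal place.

Old-age dependency ratio = 1.1 / 9.9 × 100 = 11.1

Old-age dependency ratio: 11.1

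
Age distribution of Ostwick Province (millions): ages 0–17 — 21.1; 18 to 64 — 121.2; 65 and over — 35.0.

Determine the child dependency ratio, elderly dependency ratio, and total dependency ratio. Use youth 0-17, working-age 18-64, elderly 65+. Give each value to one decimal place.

Youth dependency ratio = 21.1 / 121.2 × 100 = 17.4
Old-age dependency ratio = 35.0 / 121.2 × 100 = 28.9
Total dependency ratio = (21.1 + 35.0) / 121.2 × 100 = 56.1 / 121.2 × 100 = 46.3

Youth dependency ratio: 17.4
Old-age dependency ratio: 28.9
Total dependency ratio: 46.3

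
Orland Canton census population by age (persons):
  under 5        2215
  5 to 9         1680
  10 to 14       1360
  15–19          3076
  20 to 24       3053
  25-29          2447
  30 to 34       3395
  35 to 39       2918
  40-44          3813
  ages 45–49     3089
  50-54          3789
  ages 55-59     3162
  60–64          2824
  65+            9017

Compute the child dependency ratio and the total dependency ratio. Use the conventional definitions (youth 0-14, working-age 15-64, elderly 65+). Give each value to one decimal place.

Youth dependency ratio: 16.6
Total dependency ratio: 45.2

0–14: 2215 + 1680 + 1360 = 5255
15–64: 3076 + 3053 + 2447 + 3395 + 2918 + 3813 + 3089 + 3789 + 3162 + 2824 = 31566
65+: 9017
Youth dependency ratio = 5255 / 31566 × 100 = 16.6
Total dependency ratio = (5255 + 9017) / 31566 × 100 = 14272 / 31566 × 100 = 45.2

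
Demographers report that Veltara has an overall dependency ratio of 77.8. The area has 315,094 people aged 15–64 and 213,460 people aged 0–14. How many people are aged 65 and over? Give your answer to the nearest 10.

Total dependency ratio = (youth + elderly) / working-age × 100
77.8 = (213,460 + E) / 315,094 × 100
⇒ 31,680

Aged 65 and over: 31,680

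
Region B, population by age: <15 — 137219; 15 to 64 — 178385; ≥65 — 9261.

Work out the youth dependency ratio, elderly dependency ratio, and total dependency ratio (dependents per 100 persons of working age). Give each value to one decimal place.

Youth dependency ratio: 76.9
Old-age dependency ratio: 5.2
Total dependency ratio: 82.1

Youth dependency ratio = 137219 / 178385 × 100 = 76.9
Old-age dependency ratio = 9261 / 178385 × 100 = 5.2
Total dependency ratio = (137219 + 9261) / 178385 × 100 = 146480 / 178385 × 100 = 82.1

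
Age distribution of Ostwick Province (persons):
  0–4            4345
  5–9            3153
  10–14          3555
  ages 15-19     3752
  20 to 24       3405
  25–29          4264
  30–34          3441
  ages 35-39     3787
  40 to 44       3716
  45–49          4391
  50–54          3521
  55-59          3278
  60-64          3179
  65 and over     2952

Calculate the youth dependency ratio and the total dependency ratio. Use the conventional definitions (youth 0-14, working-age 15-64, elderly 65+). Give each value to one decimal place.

0–14: 4345 + 3153 + 3555 = 11053
15–64: 3752 + 3405 + 4264 + 3441 + 3787 + 3716 + 4391 + 3521 + 3278 + 3179 = 36734
65+: 2952
Youth dependency ratio = 11053 / 36734 × 100 = 30.1
Total dependency ratio = (11053 + 2952) / 36734 × 100 = 14005 / 36734 × 100 = 38.1

Youth dependency ratio: 30.1
Total dependency ratio: 38.1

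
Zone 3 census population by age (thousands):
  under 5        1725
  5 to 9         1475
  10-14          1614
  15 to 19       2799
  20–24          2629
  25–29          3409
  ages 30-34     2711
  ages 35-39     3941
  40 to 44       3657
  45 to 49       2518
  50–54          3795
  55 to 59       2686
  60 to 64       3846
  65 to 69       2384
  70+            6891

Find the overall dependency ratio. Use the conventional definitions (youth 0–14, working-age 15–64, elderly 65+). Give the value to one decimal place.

0–14: 1725 + 1475 + 1614 = 4814
15–64: 2799 + 2629 + 3409 + 2711 + 3941 + 3657 + 2518 + 3795 + 2686 + 3846 = 31991
65+: 2384 + 6891 = 9275
Total dependency ratio = (4814 + 9275) / 31991 × 100 = 14089 / 31991 × 100 = 44.0

Total dependency ratio: 44.0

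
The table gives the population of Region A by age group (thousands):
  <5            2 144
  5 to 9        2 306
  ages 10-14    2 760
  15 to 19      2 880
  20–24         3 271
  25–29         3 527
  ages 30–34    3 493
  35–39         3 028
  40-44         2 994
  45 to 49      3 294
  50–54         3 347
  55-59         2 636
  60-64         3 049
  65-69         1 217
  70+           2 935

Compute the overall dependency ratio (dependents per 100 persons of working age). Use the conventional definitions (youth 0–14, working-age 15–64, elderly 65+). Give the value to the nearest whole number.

0–14: 2 144 + 2 306 + 2 760 = 7 210
15–64: 2 880 + 3 271 + 3 527 + 3 493 + 3 028 + 2 994 + 3 294 + 3 347 + 2 636 + 3 049 = 31 519
65+: 1 217 + 2 935 = 4 152
Total dependency ratio = (7 210 + 4 152) / 31 519 × 100 = 11 362 / 31 519 × 100 = 36

Total dependency ratio: 36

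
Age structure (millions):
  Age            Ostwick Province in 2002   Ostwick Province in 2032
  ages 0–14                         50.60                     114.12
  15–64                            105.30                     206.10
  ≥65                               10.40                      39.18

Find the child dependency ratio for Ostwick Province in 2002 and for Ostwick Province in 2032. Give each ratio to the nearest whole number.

Ostwick Province in 2002: 50.60 / 105.30 × 100 = 48
Ostwick Province in 2032: 114.12 / 206.10 × 100 = 55

Ostwick Province in 2002: 48
Ostwick Province in 2032: 55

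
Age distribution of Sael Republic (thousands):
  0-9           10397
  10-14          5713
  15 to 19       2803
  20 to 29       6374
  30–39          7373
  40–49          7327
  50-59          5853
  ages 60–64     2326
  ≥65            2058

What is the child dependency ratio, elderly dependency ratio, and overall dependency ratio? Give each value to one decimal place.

0–14: 10397 + 5713 = 16110
15–64: 2803 + 6374 + 7373 + 7327 + 5853 + 2326 = 32056
65+: 2058
Youth dependency ratio = 16110 / 32056 × 100 = 50.3
Old-age dependency ratio = 2058 / 32056 × 100 = 6.4
Total dependency ratio = (16110 + 2058) / 32056 × 100 = 18168 / 32056 × 100 = 56.7

Youth dependency ratio: 50.3
Old-age dependency ratio: 6.4
Total dependency ratio: 56.7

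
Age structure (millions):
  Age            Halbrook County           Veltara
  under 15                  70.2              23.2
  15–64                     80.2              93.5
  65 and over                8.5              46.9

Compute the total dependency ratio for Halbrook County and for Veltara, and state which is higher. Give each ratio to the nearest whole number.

Halbrook County: (70.2 + 8.5) / 80.2 × 100 = 78.7 / 80.2 × 100 = 98
Veltara: (23.2 + 46.9) / 93.5 × 100 = 70.1 / 93.5 × 100 = 75

Halbrook County: 98
Veltara: 75
Higher: Halbrook County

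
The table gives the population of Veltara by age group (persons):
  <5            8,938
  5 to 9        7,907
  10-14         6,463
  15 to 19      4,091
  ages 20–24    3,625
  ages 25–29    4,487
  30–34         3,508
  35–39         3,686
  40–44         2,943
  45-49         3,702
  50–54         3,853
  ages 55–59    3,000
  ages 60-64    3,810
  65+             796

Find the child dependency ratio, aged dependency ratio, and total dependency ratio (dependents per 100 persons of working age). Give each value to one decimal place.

Youth dependency ratio: 63.5
Old-age dependency ratio: 2.2
Total dependency ratio: 65.7

0–14: 8,938 + 7,907 + 6,463 = 23,308
15–64: 4,091 + 3,625 + 4,487 + 3,508 + 3,686 + 2,943 + 3,702 + 3,853 + 3,000 + 3,810 = 36,705
65+: 796
Youth dependency ratio = 23,308 / 36,705 × 100 = 63.5
Old-age dependency ratio = 796 / 36,705 × 100 = 2.2
Total dependency ratio = (23,308 + 796) / 36,705 × 100 = 24,104 / 36,705 × 100 = 65.7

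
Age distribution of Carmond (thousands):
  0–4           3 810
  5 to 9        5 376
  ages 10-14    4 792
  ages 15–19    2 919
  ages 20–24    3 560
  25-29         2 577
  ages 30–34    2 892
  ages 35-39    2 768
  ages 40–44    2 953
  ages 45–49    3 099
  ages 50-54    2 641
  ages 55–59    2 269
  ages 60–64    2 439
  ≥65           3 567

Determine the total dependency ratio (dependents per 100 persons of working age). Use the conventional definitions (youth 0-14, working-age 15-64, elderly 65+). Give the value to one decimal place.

0–14: 3 810 + 5 376 + 4 792 = 13 978
15–64: 2 919 + 3 560 + 2 577 + 2 892 + 2 768 + 2 953 + 3 099 + 2 641 + 2 269 + 2 439 = 28 117
65+: 3 567
Total dependency ratio = (13 978 + 3 567) / 28 117 × 100 = 17 545 / 28 117 × 100 = 62.4

Total dependency ratio: 62.4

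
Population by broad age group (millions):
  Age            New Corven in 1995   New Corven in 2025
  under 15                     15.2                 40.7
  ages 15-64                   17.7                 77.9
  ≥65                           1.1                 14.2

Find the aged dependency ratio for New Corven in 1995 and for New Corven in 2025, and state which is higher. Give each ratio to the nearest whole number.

New Corven in 1995: 1.1 / 17.7 × 100 = 6
New Corven in 2025: 14.2 / 77.9 × 100 = 18

New Corven in 1995: 6
New Corven in 2025: 18
Higher: New Corven in 2025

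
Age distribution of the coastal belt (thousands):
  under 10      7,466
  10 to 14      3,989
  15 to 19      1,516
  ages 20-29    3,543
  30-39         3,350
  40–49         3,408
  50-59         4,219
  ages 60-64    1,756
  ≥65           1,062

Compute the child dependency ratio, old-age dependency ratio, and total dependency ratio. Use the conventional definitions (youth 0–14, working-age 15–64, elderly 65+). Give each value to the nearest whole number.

0–14: 7,466 + 3,989 = 11,455
15–64: 1,516 + 3,543 + 3,350 + 3,408 + 4,219 + 1,756 = 17,792
65+: 1,062
Youth dependency ratio = 11,455 / 17,792 × 100 = 64
Old-age dependency ratio = 1,062 / 17,792 × 100 = 6
Total dependency ratio = (11,455 + 1,062) / 17,792 × 100 = 12,517 / 17,792 × 100 = 70

Youth dependency ratio: 64
Old-age dependency ratio: 6
Total dependency ratio: 70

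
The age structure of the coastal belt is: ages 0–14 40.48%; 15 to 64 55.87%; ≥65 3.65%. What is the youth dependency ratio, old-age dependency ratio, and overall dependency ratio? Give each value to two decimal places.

Youth dependency ratio: 72.45
Old-age dependency ratio: 6.53
Total dependency ratio: 78.99

Youth dependency ratio = 40.48 / 55.87 × 100 = 72.45
Old-age dependency ratio = 3.65 / 55.87 × 100 = 6.53
Total dependency ratio = (40.48 + 3.65) / 55.87 × 100 = 44.13 / 55.87 × 100 = 78.99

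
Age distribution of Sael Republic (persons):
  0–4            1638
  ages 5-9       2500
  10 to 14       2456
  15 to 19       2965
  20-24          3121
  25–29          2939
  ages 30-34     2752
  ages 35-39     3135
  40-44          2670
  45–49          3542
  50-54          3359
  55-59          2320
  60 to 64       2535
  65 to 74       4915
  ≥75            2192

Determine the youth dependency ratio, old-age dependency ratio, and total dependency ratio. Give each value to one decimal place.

0–14: 1638 + 2500 + 2456 = 6594
15–64: 2965 + 3121 + 2939 + 2752 + 3135 + 2670 + 3542 + 3359 + 2320 + 2535 = 29338
65+: 4915 + 2192 = 7107
Youth dependency ratio = 6594 / 29338 × 100 = 22.5
Old-age dependency ratio = 7107 / 29338 × 100 = 24.2
Total dependency ratio = (6594 + 7107) / 29338 × 100 = 13701 / 29338 × 100 = 46.7

Youth dependency ratio: 22.5
Old-age dependency ratio: 24.2
Total dependency ratio: 46.7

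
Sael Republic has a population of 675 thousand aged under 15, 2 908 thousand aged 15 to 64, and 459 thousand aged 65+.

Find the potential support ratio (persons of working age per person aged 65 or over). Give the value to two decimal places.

Potential support ratio: 6.34

Potential support ratio = 2 908 / 459 = 6.34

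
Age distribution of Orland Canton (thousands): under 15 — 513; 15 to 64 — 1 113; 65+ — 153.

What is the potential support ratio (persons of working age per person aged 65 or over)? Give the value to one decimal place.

Potential support ratio = 1 113 / 153 = 7.3

Potential support ratio: 7.3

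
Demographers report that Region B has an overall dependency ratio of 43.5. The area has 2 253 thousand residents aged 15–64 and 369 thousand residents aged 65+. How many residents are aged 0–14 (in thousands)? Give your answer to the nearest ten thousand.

Aged 0–14: 610

Total dependency ratio = (youth + elderly) / working-age × 100
43.5 = (Y + 369) / 2 253 × 100
⇒ 610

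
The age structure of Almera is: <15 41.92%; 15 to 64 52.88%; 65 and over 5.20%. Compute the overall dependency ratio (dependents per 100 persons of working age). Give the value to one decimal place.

Total dependency ratio = (41.92 + 5.20) / 52.88 × 100 = 47.12 / 52.88 × 100 = 89.1

Total dependency ratio: 89.1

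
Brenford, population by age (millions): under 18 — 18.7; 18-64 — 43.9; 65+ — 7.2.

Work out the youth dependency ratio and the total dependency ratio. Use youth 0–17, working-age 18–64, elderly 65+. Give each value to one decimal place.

Youth dependency ratio: 42.6
Total dependency ratio: 59.0

Youth dependency ratio = 18.7 / 43.9 × 100 = 42.6
Total dependency ratio = (18.7 + 7.2) / 43.9 × 100 = 25.9 / 43.9 × 100 = 59.0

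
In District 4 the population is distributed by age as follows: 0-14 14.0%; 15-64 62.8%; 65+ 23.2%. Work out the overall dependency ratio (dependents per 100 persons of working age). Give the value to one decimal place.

Total dependency ratio: 59.2

Total dependency ratio = (14.0 + 23.2) / 62.8 × 100 = 37.2 / 62.8 × 100 = 59.2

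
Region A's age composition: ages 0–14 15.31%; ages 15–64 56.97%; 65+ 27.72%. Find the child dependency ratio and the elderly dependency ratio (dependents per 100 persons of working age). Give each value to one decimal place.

Youth dependency ratio = 15.31 / 56.97 × 100 = 26.9
Old-age dependency ratio = 27.72 / 56.97 × 100 = 48.7

Youth dependency ratio: 26.9
Old-age dependency ratio: 48.7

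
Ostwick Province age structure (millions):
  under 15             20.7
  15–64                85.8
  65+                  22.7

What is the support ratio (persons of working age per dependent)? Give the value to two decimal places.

Support ratio: 1.98

Support ratio = 85.8 / (20.7 + 22.7) = 85.8 / 43.4 = 1.98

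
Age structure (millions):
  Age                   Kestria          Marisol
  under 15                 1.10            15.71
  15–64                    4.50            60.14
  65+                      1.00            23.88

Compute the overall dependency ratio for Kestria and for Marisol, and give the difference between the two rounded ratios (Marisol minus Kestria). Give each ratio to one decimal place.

Kestria: (1.10 + 1.00) / 4.50 × 100 = 2.10 / 4.50 × 100 = 46.7
Marisol: (15.71 + 23.88) / 60.14 × 100 = 39.59 / 60.14 × 100 = 65.8

Kestria: 46.7
Marisol: 65.8
Difference: +19.1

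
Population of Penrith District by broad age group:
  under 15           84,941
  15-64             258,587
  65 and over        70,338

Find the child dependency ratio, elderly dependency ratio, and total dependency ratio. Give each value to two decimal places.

Youth dependency ratio: 32.85
Old-age dependency ratio: 27.20
Total dependency ratio: 60.05

Youth dependency ratio = 84,941 / 258,587 × 100 = 32.85
Old-age dependency ratio = 70,338 / 258,587 × 100 = 27.20
Total dependency ratio = (84,941 + 70,338) / 258,587 × 100 = 155,279 / 258,587 × 100 = 60.05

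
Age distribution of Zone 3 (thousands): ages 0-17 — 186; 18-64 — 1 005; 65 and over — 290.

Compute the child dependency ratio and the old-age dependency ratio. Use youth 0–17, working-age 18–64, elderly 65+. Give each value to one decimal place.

Youth dependency ratio: 18.5
Old-age dependency ratio: 28.9

Youth dependency ratio = 186 / 1 005 × 100 = 18.5
Old-age dependency ratio = 290 / 1 005 × 100 = 28.9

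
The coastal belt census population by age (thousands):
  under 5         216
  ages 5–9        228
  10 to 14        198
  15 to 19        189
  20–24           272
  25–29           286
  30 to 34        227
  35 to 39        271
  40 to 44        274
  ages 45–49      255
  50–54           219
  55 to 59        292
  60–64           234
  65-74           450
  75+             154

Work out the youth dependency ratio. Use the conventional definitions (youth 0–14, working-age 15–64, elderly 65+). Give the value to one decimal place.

0–14: 216 + 228 + 198 = 642
15–64: 189 + 272 + 286 + 227 + 271 + 274 + 255 + 219 + 292 + 234 = 2,519
65+: 450 + 154 = 604
Youth dependency ratio = 642 / 2,519 × 100 = 25.5

Youth dependency ratio: 25.5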